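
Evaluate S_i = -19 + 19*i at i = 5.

S_5 = -19 + 19*5 = -19 + 95 = 76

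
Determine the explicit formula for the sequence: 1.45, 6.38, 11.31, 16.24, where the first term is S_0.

Check differences: 6.38 - 1.45 = 4.93
11.31 - 6.38 = 4.93
Common difference d = 4.93.
First term a = 1.45.
Formula: S_i = 1.45 + 4.93*i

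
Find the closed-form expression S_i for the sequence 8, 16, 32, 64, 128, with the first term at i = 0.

Check ratios: 16 / 8 = 2.0
Common ratio r = 2.
First term a = 8.
Formula: S_i = 8 * 2^i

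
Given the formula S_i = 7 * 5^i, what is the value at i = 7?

S_7 = 7 * 5^7 = 7 * 78125 = 546875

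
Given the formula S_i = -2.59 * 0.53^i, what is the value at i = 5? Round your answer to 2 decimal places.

S_5 = -2.59 * 0.53^5 ≈ -2.59 * 0.0418 ≈ -0.11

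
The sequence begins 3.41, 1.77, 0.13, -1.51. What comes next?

Differences: 1.77 - 3.41 = -1.64
This is an arithmetic sequence with common difference d = -1.64.
Next term = -1.51 + -1.64 = -3.15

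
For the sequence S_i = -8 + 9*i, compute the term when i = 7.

S_7 = -8 + 9*7 = -8 + 63 = 55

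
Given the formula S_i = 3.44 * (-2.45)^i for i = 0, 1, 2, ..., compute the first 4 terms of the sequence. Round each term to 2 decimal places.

This is a geometric sequence.
i=0: S_0 = 3.44 * (-2.45)^0 = 3.44
i=1: S_1 = 3.44 * (-2.45)^1 ≈ -8.43
i=2: S_2 = 3.44 * (-2.45)^2 ≈ 20.65
i=3: S_3 = 3.44 * (-2.45)^3 ≈ -50.59
The first 4 terms are: [3.44, -8.43, 20.65, -50.59]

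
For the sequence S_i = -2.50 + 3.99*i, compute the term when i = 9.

S_9 = -2.5 + 3.99*9 = -2.5 + 35.91 = 33.41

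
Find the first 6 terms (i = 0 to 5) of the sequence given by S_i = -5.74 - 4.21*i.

This is an arithmetic sequence.
i=0: S_0 = -5.74 + -4.21*0 = -5.74
i=1: S_1 = -5.74 + -4.21*1 = -9.95
i=2: S_2 = -5.74 + -4.21*2 = -14.16
i=3: S_3 = -5.74 + -4.21*3 = -18.37
i=4: S_4 = -5.74 + -4.21*4 = -22.58
i=5: S_5 = -5.74 + -4.21*5 = -26.79
The first 6 terms are: [-5.74, -9.95, -14.16, -18.37, -22.58, -26.79]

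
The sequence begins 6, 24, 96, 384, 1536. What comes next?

Ratios: 24 / 6 = 4.0
This is a geometric sequence with common ratio r = 4.
Next term = 1536 * 4 = 6144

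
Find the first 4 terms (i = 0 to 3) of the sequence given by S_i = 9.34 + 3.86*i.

This is an arithmetic sequence.
i=0: S_0 = 9.34 + 3.86*0 = 9.34
i=1: S_1 = 9.34 + 3.86*1 = 13.2
i=2: S_2 = 9.34 + 3.86*2 = 17.06
i=3: S_3 = 9.34 + 3.86*3 = 20.92
The first 4 terms are: [9.34, 13.2, 17.06, 20.92]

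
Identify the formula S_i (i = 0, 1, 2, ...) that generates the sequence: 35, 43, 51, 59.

Check differences: 43 - 35 = 8
51 - 43 = 8
Common difference d = 8.
First term a = 35.
Formula: S_i = 35 + 8*i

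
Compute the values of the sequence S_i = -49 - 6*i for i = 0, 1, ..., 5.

This is an arithmetic sequence.
i=0: S_0 = -49 + -6*0 = -49
i=1: S_1 = -49 + -6*1 = -55
i=2: S_2 = -49 + -6*2 = -61
i=3: S_3 = -49 + -6*3 = -67
i=4: S_4 = -49 + -6*4 = -73
i=5: S_5 = -49 + -6*5 = -79
The first 6 terms are: [-49, -55, -61, -67, -73, -79]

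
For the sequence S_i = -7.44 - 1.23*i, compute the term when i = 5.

S_5 = -7.44 + -1.23*5 = -7.44 + -6.15 = -13.59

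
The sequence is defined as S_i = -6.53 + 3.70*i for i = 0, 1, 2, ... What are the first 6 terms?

This is an arithmetic sequence.
i=0: S_0 = -6.53 + 3.7*0 = -6.53
i=1: S_1 = -6.53 + 3.7*1 = -2.83
i=2: S_2 = -6.53 + 3.7*2 = 0.87
i=3: S_3 = -6.53 + 3.7*3 = 4.57
i=4: S_4 = -6.53 + 3.7*4 = 8.27
i=5: S_5 = -6.53 + 3.7*5 = 11.97
The first 6 terms are: [-6.53, -2.83, 0.87, 4.57, 8.27, 11.97]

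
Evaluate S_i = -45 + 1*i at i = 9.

S_9 = -45 + 1*9 = -45 + 9 = -36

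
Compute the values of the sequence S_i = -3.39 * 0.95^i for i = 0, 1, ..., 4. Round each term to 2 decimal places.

This is a geometric sequence.
i=0: S_0 = -3.39 * 0.95^0 = -3.39
i=1: S_1 = -3.39 * 0.95^1 ≈ -3.22
i=2: S_2 = -3.39 * 0.95^2 ≈ -3.06
i=3: S_3 = -3.39 * 0.95^3 ≈ -2.91
i=4: S_4 = -3.39 * 0.95^4 ≈ -2.76
The first 5 terms are: [-3.39, -3.22, -3.06, -2.91, -2.76]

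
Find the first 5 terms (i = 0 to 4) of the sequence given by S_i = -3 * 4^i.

This is a geometric sequence.
i=0: S_0 = -3 * 4^0 = -3
i=1: S_1 = -3 * 4^1 = -12
i=2: S_2 = -3 * 4^2 = -48
i=3: S_3 = -3 * 4^3 = -192
i=4: S_4 = -3 * 4^4 = -768
The first 5 terms are: [-3, -12, -48, -192, -768]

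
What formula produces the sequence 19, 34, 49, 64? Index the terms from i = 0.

Check differences: 34 - 19 = 15
49 - 34 = 15
Common difference d = 15.
First term a = 19.
Formula: S_i = 19 + 15*i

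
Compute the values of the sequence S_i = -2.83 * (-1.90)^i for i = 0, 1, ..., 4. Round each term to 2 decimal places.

This is a geometric sequence.
i=0: S_0 = -2.83 * (-1.9)^0 = -2.83
i=1: S_1 = -2.83 * (-1.9)^1 ≈ 5.38
i=2: S_2 = -2.83 * (-1.9)^2 ≈ -10.22
i=3: S_3 = -2.83 * (-1.9)^3 ≈ 19.41
i=4: S_4 = -2.83 * (-1.9)^4 ≈ -36.88
The first 5 terms are: [-2.83, 5.38, -10.22, 19.41, -36.88]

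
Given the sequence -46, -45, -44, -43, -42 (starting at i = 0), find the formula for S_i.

Check differences: -45 - -46 = 1
-44 - -45 = 1
Common difference d = 1.
First term a = -46.
Formula: S_i = -46 + 1*i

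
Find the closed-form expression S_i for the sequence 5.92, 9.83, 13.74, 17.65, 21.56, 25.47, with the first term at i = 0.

Check differences: 9.83 - 5.92 = 3.91
13.74 - 9.83 = 3.91
Common difference d = 3.91.
First term a = 5.92.
Formula: S_i = 5.92 + 3.91*i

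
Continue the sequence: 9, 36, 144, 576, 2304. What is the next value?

Ratios: 36 / 9 = 4.0
This is a geometric sequence with common ratio r = 4.
Next term = 2304 * 4 = 9216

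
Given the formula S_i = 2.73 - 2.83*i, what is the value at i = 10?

S_10 = 2.73 + -2.83*10 = 2.73 + -28.3 = -25.57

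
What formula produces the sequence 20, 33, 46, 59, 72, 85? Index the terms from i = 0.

Check differences: 33 - 20 = 13
46 - 33 = 13
Common difference d = 13.
First term a = 20.
Formula: S_i = 20 + 13*i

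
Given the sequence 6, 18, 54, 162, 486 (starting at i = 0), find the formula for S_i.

Check ratios: 18 / 6 = 3.0
Common ratio r = 3.
First term a = 6.
Formula: S_i = 6 * 3^i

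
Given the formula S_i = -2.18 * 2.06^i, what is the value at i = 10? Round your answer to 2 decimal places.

S_10 = -2.18 * 2.06^10 ≈ -2.18 * 1376.1704 ≈ -3000.05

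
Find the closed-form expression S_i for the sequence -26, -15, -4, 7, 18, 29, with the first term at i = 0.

Check differences: -15 - -26 = 11
-4 - -15 = 11
Common difference d = 11.
First term a = -26.
Formula: S_i = -26 + 11*i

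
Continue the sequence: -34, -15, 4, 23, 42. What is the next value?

Differences: -15 - -34 = 19
This is an arithmetic sequence with common difference d = 19.
Next term = 42 + 19 = 61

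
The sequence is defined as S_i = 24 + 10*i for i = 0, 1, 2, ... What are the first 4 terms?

This is an arithmetic sequence.
i=0: S_0 = 24 + 10*0 = 24
i=1: S_1 = 24 + 10*1 = 34
i=2: S_2 = 24 + 10*2 = 44
i=3: S_3 = 24 + 10*3 = 54
The first 4 terms are: [24, 34, 44, 54]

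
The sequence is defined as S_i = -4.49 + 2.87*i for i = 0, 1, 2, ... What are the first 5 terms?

This is an arithmetic sequence.
i=0: S_0 = -4.49 + 2.87*0 = -4.49
i=1: S_1 = -4.49 + 2.87*1 = -1.62
i=2: S_2 = -4.49 + 2.87*2 = 1.25
i=3: S_3 = -4.49 + 2.87*3 = 4.12
i=4: S_4 = -4.49 + 2.87*4 = 6.99
The first 5 terms are: [-4.49, -1.62, 1.25, 4.12, 6.99]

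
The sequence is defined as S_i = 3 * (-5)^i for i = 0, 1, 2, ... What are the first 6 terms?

This is a geometric sequence.
i=0: S_0 = 3 * (-5)^0 = 3
i=1: S_1 = 3 * (-5)^1 = -15
i=2: S_2 = 3 * (-5)^2 = 75
i=3: S_3 = 3 * (-5)^3 = -375
i=4: S_4 = 3 * (-5)^4 = 1875
i=5: S_5 = 3 * (-5)^5 = -9375
The first 6 terms are: [3, -15, 75, -375, 1875, -9375]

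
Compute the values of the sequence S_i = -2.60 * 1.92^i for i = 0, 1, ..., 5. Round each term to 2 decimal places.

This is a geometric sequence.
i=0: S_0 = -2.6 * 1.92^0 = -2.6
i=1: S_1 = -2.6 * 1.92^1 ≈ -4.99
i=2: S_2 = -2.6 * 1.92^2 ≈ -9.58
i=3: S_3 = -2.6 * 1.92^3 ≈ -18.4
i=4: S_4 = -2.6 * 1.92^4 ≈ -35.33
i=5: S_5 = -2.6 * 1.92^5 ≈ -67.84
The first 6 terms are: [-2.6, -4.99, -9.58, -18.4, -35.33, -67.84]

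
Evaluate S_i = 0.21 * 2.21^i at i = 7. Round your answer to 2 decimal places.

S_7 = 0.21 * 2.21^7 ≈ 0.21 * 257.4814 ≈ 54.07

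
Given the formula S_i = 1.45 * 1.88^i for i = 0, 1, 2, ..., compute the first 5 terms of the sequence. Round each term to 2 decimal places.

This is a geometric sequence.
i=0: S_0 = 1.45 * 1.88^0 = 1.45
i=1: S_1 = 1.45 * 1.88^1 ≈ 2.73
i=2: S_2 = 1.45 * 1.88^2 ≈ 5.12
i=3: S_3 = 1.45 * 1.88^3 ≈ 9.63
i=4: S_4 = 1.45 * 1.88^4 ≈ 18.11
The first 5 terms are: [1.45, 2.73, 5.12, 9.63, 18.11]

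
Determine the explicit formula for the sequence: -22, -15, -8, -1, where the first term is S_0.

Check differences: -15 - -22 = 7
-8 - -15 = 7
Common difference d = 7.
First term a = -22.
Formula: S_i = -22 + 7*i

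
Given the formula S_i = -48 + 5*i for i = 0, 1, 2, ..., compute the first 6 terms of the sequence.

This is an arithmetic sequence.
i=0: S_0 = -48 + 5*0 = -48
i=1: S_1 = -48 + 5*1 = -43
i=2: S_2 = -48 + 5*2 = -38
i=3: S_3 = -48 + 5*3 = -33
i=4: S_4 = -48 + 5*4 = -28
i=5: S_5 = -48 + 5*5 = -23
The first 6 terms are: [-48, -43, -38, -33, -28, -23]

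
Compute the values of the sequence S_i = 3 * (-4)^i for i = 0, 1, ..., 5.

This is a geometric sequence.
i=0: S_0 = 3 * (-4)^0 = 3
i=1: S_1 = 3 * (-4)^1 = -12
i=2: S_2 = 3 * (-4)^2 = 48
i=3: S_3 = 3 * (-4)^3 = -192
i=4: S_4 = 3 * (-4)^4 = 768
i=5: S_5 = 3 * (-4)^5 = -3072
The first 6 terms are: [3, -12, 48, -192, 768, -3072]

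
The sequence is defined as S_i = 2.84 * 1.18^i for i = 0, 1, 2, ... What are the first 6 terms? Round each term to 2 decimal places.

This is a geometric sequence.
i=0: S_0 = 2.84 * 1.18^0 = 2.84
i=1: S_1 = 2.84 * 1.18^1 ≈ 3.35
i=2: S_2 = 2.84 * 1.18^2 ≈ 3.95
i=3: S_3 = 2.84 * 1.18^3 ≈ 4.67
i=4: S_4 = 2.84 * 1.18^4 ≈ 5.51
i=5: S_5 = 2.84 * 1.18^5 ≈ 6.5
The first 6 terms are: [2.84, 3.35, 3.95, 4.67, 5.51, 6.5]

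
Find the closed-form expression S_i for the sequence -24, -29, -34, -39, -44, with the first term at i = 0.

Check differences: -29 - -24 = -5
-34 - -29 = -5
Common difference d = -5.
First term a = -24.
Formula: S_i = -24 - 5*i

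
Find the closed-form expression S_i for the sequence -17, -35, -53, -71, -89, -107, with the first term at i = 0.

Check differences: -35 - -17 = -18
-53 - -35 = -18
Common difference d = -18.
First term a = -17.
Formula: S_i = -17 - 18*i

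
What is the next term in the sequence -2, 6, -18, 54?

Ratios: 6 / -2 = -3.0
This is a geometric sequence with common ratio r = -3.
Next term = 54 * -3 = -162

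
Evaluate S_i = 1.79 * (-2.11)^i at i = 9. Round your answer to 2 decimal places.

S_9 = 1.79 * (-2.11)^9 ≈ 1.79 * -828.9763 ≈ -1483.87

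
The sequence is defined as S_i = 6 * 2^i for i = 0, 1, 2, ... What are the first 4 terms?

This is a geometric sequence.
i=0: S_0 = 6 * 2^0 = 6
i=1: S_1 = 6 * 2^1 = 12
i=2: S_2 = 6 * 2^2 = 24
i=3: S_3 = 6 * 2^3 = 48
The first 4 terms are: [6, 12, 24, 48]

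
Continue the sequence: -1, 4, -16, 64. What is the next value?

Ratios: 4 / -1 = -4.0
This is a geometric sequence with common ratio r = -4.
Next term = 64 * -4 = -256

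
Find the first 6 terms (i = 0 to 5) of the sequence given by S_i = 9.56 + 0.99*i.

This is an arithmetic sequence.
i=0: S_0 = 9.56 + 0.99*0 = 9.56
i=1: S_1 = 9.56 + 0.99*1 = 10.55
i=2: S_2 = 9.56 + 0.99*2 = 11.54
i=3: S_3 = 9.56 + 0.99*3 = 12.53
i=4: S_4 = 9.56 + 0.99*4 = 13.52
i=5: S_5 = 9.56 + 0.99*5 = 14.51
The first 6 terms are: [9.56, 10.55, 11.54, 12.53, 13.52, 14.51]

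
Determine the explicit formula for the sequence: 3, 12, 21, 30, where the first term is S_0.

Check differences: 12 - 3 = 9
21 - 12 = 9
Common difference d = 9.
First term a = 3.
Formula: S_i = 3 + 9*i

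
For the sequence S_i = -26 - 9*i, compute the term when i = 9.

S_9 = -26 + -9*9 = -26 + -81 = -107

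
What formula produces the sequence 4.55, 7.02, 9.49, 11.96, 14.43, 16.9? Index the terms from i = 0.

Check differences: 7.02 - 4.55 = 2.47
9.49 - 7.02 = 2.47
Common difference d = 2.47.
First term a = 4.55.
Formula: S_i = 4.55 + 2.47*i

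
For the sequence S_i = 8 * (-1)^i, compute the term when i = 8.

S_8 = 8 * (-1)^8 = 8 * 1 = 8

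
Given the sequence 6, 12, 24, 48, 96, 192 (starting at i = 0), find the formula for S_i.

Check ratios: 12 / 6 = 2.0
Common ratio r = 2.
First term a = 6.
Formula: S_i = 6 * 2^i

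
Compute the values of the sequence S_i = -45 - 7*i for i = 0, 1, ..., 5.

This is an arithmetic sequence.
i=0: S_0 = -45 + -7*0 = -45
i=1: S_1 = -45 + -7*1 = -52
i=2: S_2 = -45 + -7*2 = -59
i=3: S_3 = -45 + -7*3 = -66
i=4: S_4 = -45 + -7*4 = -73
i=5: S_5 = -45 + -7*5 = -80
The first 6 terms are: [-45, -52, -59, -66, -73, -80]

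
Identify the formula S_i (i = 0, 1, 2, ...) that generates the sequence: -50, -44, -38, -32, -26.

Check differences: -44 - -50 = 6
-38 - -44 = 6
Common difference d = 6.
First term a = -50.
Formula: S_i = -50 + 6*i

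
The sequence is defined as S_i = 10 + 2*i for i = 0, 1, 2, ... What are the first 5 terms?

This is an arithmetic sequence.
i=0: S_0 = 10 + 2*0 = 10
i=1: S_1 = 10 + 2*1 = 12
i=2: S_2 = 10 + 2*2 = 14
i=3: S_3 = 10 + 2*3 = 16
i=4: S_4 = 10 + 2*4 = 18
The first 5 terms are: [10, 12, 14, 16, 18]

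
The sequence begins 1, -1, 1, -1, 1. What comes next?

Ratios: -1 / 1 = -1.0
This is a geometric sequence with common ratio r = -1.
Next term = 1 * -1 = -1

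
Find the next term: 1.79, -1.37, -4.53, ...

Differences: -1.37 - 1.79 = -3.16
This is an arithmetic sequence with common difference d = -3.16.
Next term = -4.53 + -3.16 = -7.69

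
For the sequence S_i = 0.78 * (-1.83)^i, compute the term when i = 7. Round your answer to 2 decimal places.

S_7 = 0.78 * (-1.83)^7 ≈ 0.78 * -68.7318 ≈ -53.61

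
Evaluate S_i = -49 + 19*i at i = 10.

S_10 = -49 + 19*10 = -49 + 190 = 141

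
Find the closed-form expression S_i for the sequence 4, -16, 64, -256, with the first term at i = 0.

Check ratios: -16 / 4 = -4.0
Common ratio r = -4.
First term a = 4.
Formula: S_i = 4 * (-4)^i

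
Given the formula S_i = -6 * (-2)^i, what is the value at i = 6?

S_6 = -6 * (-2)^6 = -6 * 64 = -384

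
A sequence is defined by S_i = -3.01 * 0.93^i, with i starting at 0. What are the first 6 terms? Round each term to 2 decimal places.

This is a geometric sequence.
i=0: S_0 = -3.01 * 0.93^0 = -3.01
i=1: S_1 = -3.01 * 0.93^1 ≈ -2.8
i=2: S_2 = -3.01 * 0.93^2 ≈ -2.6
i=3: S_3 = -3.01 * 0.93^3 ≈ -2.42
i=4: S_4 = -3.01 * 0.93^4 ≈ -2.25
i=5: S_5 = -3.01 * 0.93^5 ≈ -2.09
The first 6 terms are: [-3.01, -2.8, -2.6, -2.42, -2.25, -2.09]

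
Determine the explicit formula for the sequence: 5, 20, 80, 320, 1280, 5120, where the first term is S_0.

Check ratios: 20 / 5 = 4.0
Common ratio r = 4.
First term a = 5.
Formula: S_i = 5 * 4^i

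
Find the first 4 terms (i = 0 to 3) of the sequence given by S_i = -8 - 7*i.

This is an arithmetic sequence.
i=0: S_0 = -8 + -7*0 = -8
i=1: S_1 = -8 + -7*1 = -15
i=2: S_2 = -8 + -7*2 = -22
i=3: S_3 = -8 + -7*3 = -29
The first 4 terms are: [-8, -15, -22, -29]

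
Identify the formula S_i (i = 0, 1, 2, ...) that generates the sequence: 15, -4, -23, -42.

Check differences: -4 - 15 = -19
-23 - -4 = -19
Common difference d = -19.
First term a = 15.
Formula: S_i = 15 - 19*i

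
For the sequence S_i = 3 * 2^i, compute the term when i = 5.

S_5 = 3 * 2^5 = 3 * 32 = 96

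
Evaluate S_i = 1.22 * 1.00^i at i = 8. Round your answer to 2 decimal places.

S_8 = 1.22 * 1.0^8 = 1.22 * 1 = 1.22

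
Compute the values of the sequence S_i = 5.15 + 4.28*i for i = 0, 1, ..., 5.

This is an arithmetic sequence.
i=0: S_0 = 5.15 + 4.28*0 = 5.15
i=1: S_1 = 5.15 + 4.28*1 = 9.43
i=2: S_2 = 5.15 + 4.28*2 = 13.71
i=3: S_3 = 5.15 + 4.28*3 = 17.99
i=4: S_4 = 5.15 + 4.28*4 = 22.27
i=5: S_5 = 5.15 + 4.28*5 = 26.55
The first 6 terms are: [5.15, 9.43, 13.71, 17.99, 22.27, 26.55]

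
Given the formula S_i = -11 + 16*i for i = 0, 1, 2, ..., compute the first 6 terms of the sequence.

This is an arithmetic sequence.
i=0: S_0 = -11 + 16*0 = -11
i=1: S_1 = -11 + 16*1 = 5
i=2: S_2 = -11 + 16*2 = 21
i=3: S_3 = -11 + 16*3 = 37
i=4: S_4 = -11 + 16*4 = 53
i=5: S_5 = -11 + 16*5 = 69
The first 6 terms are: [-11, 5, 21, 37, 53, 69]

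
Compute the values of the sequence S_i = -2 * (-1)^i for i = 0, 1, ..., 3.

This is a geometric sequence.
i=0: S_0 = -2 * (-1)^0 = -2
i=1: S_1 = -2 * (-1)^1 = 2
i=2: S_2 = -2 * (-1)^2 = -2
i=3: S_3 = -2 * (-1)^3 = 2
The first 4 terms are: [-2, 2, -2, 2]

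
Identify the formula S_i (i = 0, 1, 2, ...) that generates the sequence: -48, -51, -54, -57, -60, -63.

Check differences: -51 - -48 = -3
-54 - -51 = -3
Common difference d = -3.
First term a = -48.
Formula: S_i = -48 - 3*i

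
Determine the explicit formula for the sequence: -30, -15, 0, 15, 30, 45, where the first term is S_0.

Check differences: -15 - -30 = 15
0 - -15 = 15
Common difference d = 15.
First term a = -30.
Formula: S_i = -30 + 15*i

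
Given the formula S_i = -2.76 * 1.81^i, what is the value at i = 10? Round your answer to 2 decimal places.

S_10 = -2.76 * 1.81^10 ≈ -2.76 * 377.386 ≈ -1041.59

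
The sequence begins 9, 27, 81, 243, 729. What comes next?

Ratios: 27 / 9 = 3.0
This is a geometric sequence with common ratio r = 3.
Next term = 729 * 3 = 2187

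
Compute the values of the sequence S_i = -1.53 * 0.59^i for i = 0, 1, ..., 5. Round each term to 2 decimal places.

This is a geometric sequence.
i=0: S_0 = -1.53 * 0.59^0 = -1.53
i=1: S_1 = -1.53 * 0.59^1 ≈ -0.9
i=2: S_2 = -1.53 * 0.59^2 ≈ -0.53
i=3: S_3 = -1.53 * 0.59^3 ≈ -0.31
i=4: S_4 = -1.53 * 0.59^4 ≈ -0.19
i=5: S_5 = -1.53 * 0.59^5 ≈ -0.11
The first 6 terms are: [-1.53, -0.9, -0.53, -0.31, -0.19, -0.11]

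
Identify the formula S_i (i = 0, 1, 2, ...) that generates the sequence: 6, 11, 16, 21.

Check differences: 11 - 6 = 5
16 - 11 = 5
Common difference d = 5.
First term a = 6.
Formula: S_i = 6 + 5*i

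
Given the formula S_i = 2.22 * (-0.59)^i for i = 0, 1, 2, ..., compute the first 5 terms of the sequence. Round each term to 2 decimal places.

This is a geometric sequence.
i=0: S_0 = 2.22 * (-0.59)^0 = 2.22
i=1: S_1 = 2.22 * (-0.59)^1 ≈ -1.31
i=2: S_2 = 2.22 * (-0.59)^2 ≈ 0.77
i=3: S_3 = 2.22 * (-0.59)^3 ≈ -0.46
i=4: S_4 = 2.22 * (-0.59)^4 ≈ 0.27
The first 5 terms are: [2.22, -1.31, 0.77, -0.46, 0.27]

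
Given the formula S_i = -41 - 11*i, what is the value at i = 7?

S_7 = -41 + -11*7 = -41 + -77 = -118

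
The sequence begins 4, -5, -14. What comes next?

Differences: -5 - 4 = -9
This is an arithmetic sequence with common difference d = -9.
Next term = -14 + -9 = -23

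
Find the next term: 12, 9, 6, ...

Differences: 9 - 12 = -3
This is an arithmetic sequence with common difference d = -3.
Next term = 6 + -3 = 3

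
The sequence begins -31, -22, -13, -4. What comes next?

Differences: -22 - -31 = 9
This is an arithmetic sequence with common difference d = 9.
Next term = -4 + 9 = 5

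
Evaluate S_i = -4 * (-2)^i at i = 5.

S_5 = -4 * (-2)^5 = -4 * -32 = 128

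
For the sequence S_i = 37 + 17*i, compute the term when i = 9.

S_9 = 37 + 17*9 = 37 + 153 = 190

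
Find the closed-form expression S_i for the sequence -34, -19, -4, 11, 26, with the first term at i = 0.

Check differences: -19 - -34 = 15
-4 - -19 = 15
Common difference d = 15.
First term a = -34.
Formula: S_i = -34 + 15*i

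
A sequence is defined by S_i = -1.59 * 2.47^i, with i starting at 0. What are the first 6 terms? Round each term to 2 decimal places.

This is a geometric sequence.
i=0: S_0 = -1.59 * 2.47^0 = -1.59
i=1: S_1 = -1.59 * 2.47^1 ≈ -3.93
i=2: S_2 = -1.59 * 2.47^2 ≈ -9.7
i=3: S_3 = -1.59 * 2.47^3 ≈ -23.96
i=4: S_4 = -1.59 * 2.47^4 ≈ -59.18
i=5: S_5 = -1.59 * 2.47^5 ≈ -146.18
The first 6 terms are: [-1.59, -3.93, -9.7, -23.96, -59.18, -146.18]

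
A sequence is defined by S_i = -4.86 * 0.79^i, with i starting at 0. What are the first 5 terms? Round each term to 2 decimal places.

This is a geometric sequence.
i=0: S_0 = -4.86 * 0.79^0 = -4.86
i=1: S_1 = -4.86 * 0.79^1 ≈ -3.84
i=2: S_2 = -4.86 * 0.79^2 ≈ -3.03
i=3: S_3 = -4.86 * 0.79^3 ≈ -2.4
i=4: S_4 = -4.86 * 0.79^4 ≈ -1.89
The first 5 terms are: [-4.86, -3.84, -3.03, -2.4, -1.89]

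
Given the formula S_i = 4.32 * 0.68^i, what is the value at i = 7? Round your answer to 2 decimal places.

S_7 = 4.32 * 0.68^7 ≈ 4.32 * 0.0672 ≈ 0.29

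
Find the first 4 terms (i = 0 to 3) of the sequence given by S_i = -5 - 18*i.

This is an arithmetic sequence.
i=0: S_0 = -5 + -18*0 = -5
i=1: S_1 = -5 + -18*1 = -23
i=2: S_2 = -5 + -18*2 = -41
i=3: S_3 = -5 + -18*3 = -59
The first 4 terms are: [-5, -23, -41, -59]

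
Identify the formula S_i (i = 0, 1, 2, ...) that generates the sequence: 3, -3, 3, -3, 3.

Check ratios: -3 / 3 = -1.0
Common ratio r = -1.
First term a = 3.
Formula: S_i = 3 * (-1)^i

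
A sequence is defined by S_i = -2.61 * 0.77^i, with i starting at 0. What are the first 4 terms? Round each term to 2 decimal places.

This is a geometric sequence.
i=0: S_0 = -2.61 * 0.77^0 = -2.61
i=1: S_1 = -2.61 * 0.77^1 ≈ -2.01
i=2: S_2 = -2.61 * 0.77^2 ≈ -1.55
i=3: S_3 = -2.61 * 0.77^3 ≈ -1.19
The first 4 terms are: [-2.61, -2.01, -1.55, -1.19]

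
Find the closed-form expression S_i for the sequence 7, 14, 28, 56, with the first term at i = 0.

Check ratios: 14 / 7 = 2.0
Common ratio r = 2.
First term a = 7.
Formula: S_i = 7 * 2^i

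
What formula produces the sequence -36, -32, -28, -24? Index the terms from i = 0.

Check differences: -32 - -36 = 4
-28 - -32 = 4
Common difference d = 4.
First term a = -36.
Formula: S_i = -36 + 4*i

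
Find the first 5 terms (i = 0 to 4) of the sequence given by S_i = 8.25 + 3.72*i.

This is an arithmetic sequence.
i=0: S_0 = 8.25 + 3.72*0 = 8.25
i=1: S_1 = 8.25 + 3.72*1 = 11.97
i=2: S_2 = 8.25 + 3.72*2 = 15.69
i=3: S_3 = 8.25 + 3.72*3 = 19.41
i=4: S_4 = 8.25 + 3.72*4 = 23.13
The first 5 terms are: [8.25, 11.97, 15.69, 19.41, 23.13]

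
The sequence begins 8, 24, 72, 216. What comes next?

Ratios: 24 / 8 = 3.0
This is a geometric sequence with common ratio r = 3.
Next term = 216 * 3 = 648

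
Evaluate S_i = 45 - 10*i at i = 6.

S_6 = 45 + -10*6 = 45 + -60 = -15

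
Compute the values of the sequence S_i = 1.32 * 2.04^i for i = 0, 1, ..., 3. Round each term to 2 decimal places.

This is a geometric sequence.
i=0: S_0 = 1.32 * 2.04^0 = 1.32
i=1: S_1 = 1.32 * 2.04^1 ≈ 2.69
i=2: S_2 = 1.32 * 2.04^2 ≈ 5.49
i=3: S_3 = 1.32 * 2.04^3 ≈ 11.21
The first 4 terms are: [1.32, 2.69, 5.49, 11.21]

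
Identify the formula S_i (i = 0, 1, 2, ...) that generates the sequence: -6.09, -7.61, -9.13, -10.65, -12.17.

Check differences: -7.61 - -6.09 = -1.52
-9.13 - -7.61 = -1.52
Common difference d = -1.52.
First term a = -6.09.
Formula: S_i = -6.09 - 1.52*i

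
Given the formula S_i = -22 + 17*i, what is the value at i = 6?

S_6 = -22 + 17*6 = -22 + 102 = 80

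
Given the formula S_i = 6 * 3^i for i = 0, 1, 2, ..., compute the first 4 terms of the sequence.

This is a geometric sequence.
i=0: S_0 = 6 * 3^0 = 6
i=1: S_1 = 6 * 3^1 = 18
i=2: S_2 = 6 * 3^2 = 54
i=3: S_3 = 6 * 3^3 = 162
The first 4 terms are: [6, 18, 54, 162]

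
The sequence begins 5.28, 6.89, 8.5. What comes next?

Differences: 6.89 - 5.28 = 1.61
This is an arithmetic sequence with common difference d = 1.61.
Next term = 8.5 + 1.61 = 10.11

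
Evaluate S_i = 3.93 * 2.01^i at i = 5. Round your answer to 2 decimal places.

S_5 = 3.93 * 2.01^5 ≈ 3.93 * 32.808 ≈ 128.94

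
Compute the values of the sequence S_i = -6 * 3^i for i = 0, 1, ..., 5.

This is a geometric sequence.
i=0: S_0 = -6 * 3^0 = -6
i=1: S_1 = -6 * 3^1 = -18
i=2: S_2 = -6 * 3^2 = -54
i=3: S_3 = -6 * 3^3 = -162
i=4: S_4 = -6 * 3^4 = -486
i=5: S_5 = -6 * 3^5 = -1458
The first 6 terms are: [-6, -18, -54, -162, -486, -1458]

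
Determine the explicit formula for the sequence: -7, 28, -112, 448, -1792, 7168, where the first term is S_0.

Check ratios: 28 / -7 = -4.0
Common ratio r = -4.
First term a = -7.
Formula: S_i = -7 * (-4)^i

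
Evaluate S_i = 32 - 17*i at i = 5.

S_5 = 32 + -17*5 = 32 + -85 = -53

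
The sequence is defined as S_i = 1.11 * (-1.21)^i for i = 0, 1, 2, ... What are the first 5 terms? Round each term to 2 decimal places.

This is a geometric sequence.
i=0: S_0 = 1.11 * (-1.21)^0 = 1.11
i=1: S_1 = 1.11 * (-1.21)^1 ≈ -1.34
i=2: S_2 = 1.11 * (-1.21)^2 ≈ 1.63
i=3: S_3 = 1.11 * (-1.21)^3 ≈ -1.97
i=4: S_4 = 1.11 * (-1.21)^4 ≈ 2.38
The first 5 terms are: [1.11, -1.34, 1.63, -1.97, 2.38]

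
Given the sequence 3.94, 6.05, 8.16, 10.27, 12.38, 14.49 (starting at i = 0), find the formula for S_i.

Check differences: 6.05 - 3.94 = 2.11
8.16 - 6.05 = 2.11
Common difference d = 2.11.
First term a = 3.94.
Formula: S_i = 3.94 + 2.11*i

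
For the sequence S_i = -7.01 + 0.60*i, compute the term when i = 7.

S_7 = -7.01 + 0.6*7 = -7.01 + 4.2 = -2.81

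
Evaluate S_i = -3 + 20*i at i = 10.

S_10 = -3 + 20*10 = -3 + 200 = 197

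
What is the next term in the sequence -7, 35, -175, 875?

Ratios: 35 / -7 = -5.0
This is a geometric sequence with common ratio r = -5.
Next term = 875 * -5 = -4375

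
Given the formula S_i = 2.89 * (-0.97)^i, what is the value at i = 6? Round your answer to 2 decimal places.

S_6 = 2.89 * (-0.97)^6 ≈ 2.89 * 0.833 ≈ 2.41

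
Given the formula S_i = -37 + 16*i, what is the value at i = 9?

S_9 = -37 + 16*9 = -37 + 144 = 107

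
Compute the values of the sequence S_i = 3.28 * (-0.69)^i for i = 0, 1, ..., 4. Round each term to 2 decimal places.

This is a geometric sequence.
i=0: S_0 = 3.28 * (-0.69)^0 = 3.28
i=1: S_1 = 3.28 * (-0.69)^1 ≈ -2.26
i=2: S_2 = 3.28 * (-0.69)^2 ≈ 1.56
i=3: S_3 = 3.28 * (-0.69)^3 ≈ -1.08
i=4: S_4 = 3.28 * (-0.69)^4 ≈ 0.74
The first 5 terms are: [3.28, -2.26, 1.56, -1.08, 0.74]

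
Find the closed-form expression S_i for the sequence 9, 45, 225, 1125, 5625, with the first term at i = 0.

Check ratios: 45 / 9 = 5.0
Common ratio r = 5.
First term a = 9.
Formula: S_i = 9 * 5^i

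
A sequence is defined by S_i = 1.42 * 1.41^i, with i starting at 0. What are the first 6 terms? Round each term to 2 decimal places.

This is a geometric sequence.
i=0: S_0 = 1.42 * 1.41^0 = 1.42
i=1: S_1 = 1.42 * 1.41^1 ≈ 2.0
i=2: S_2 = 1.42 * 1.41^2 ≈ 2.82
i=3: S_3 = 1.42 * 1.41^3 ≈ 3.98
i=4: S_4 = 1.42 * 1.41^4 ≈ 5.61
i=5: S_5 = 1.42 * 1.41^5 ≈ 7.91
The first 6 terms are: [1.42, 2.0, 2.82, 3.98, 5.61, 7.91]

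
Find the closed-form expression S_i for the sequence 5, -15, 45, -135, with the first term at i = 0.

Check ratios: -15 / 5 = -3.0
Common ratio r = -3.
First term a = 5.
Formula: S_i = 5 * (-3)^i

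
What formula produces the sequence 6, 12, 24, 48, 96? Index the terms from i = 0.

Check ratios: 12 / 6 = 2.0
Common ratio r = 2.
First term a = 6.
Formula: S_i = 6 * 2^i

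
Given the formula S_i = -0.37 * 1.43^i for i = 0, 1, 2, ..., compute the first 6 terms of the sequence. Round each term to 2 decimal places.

This is a geometric sequence.
i=0: S_0 = -0.37 * 1.43^0 = -0.37
i=1: S_1 = -0.37 * 1.43^1 ≈ -0.53
i=2: S_2 = -0.37 * 1.43^2 ≈ -0.76
i=3: S_3 = -0.37 * 1.43^3 ≈ -1.08
i=4: S_4 = -0.37 * 1.43^4 ≈ -1.55
i=5: S_5 = -0.37 * 1.43^5 ≈ -2.21
The first 6 terms are: [-0.37, -0.53, -0.76, -1.08, -1.55, -2.21]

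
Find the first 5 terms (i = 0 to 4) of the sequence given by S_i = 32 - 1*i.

This is an arithmetic sequence.
i=0: S_0 = 32 + -1*0 = 32
i=1: S_1 = 32 + -1*1 = 31
i=2: S_2 = 32 + -1*2 = 30
i=3: S_3 = 32 + -1*3 = 29
i=4: S_4 = 32 + -1*4 = 28
The first 5 terms are: [32, 31, 30, 29, 28]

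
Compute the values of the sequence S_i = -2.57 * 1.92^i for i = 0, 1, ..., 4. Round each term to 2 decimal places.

This is a geometric sequence.
i=0: S_0 = -2.57 * 1.92^0 = -2.57
i=1: S_1 = -2.57 * 1.92^1 ≈ -4.93
i=2: S_2 = -2.57 * 1.92^2 ≈ -9.47
i=3: S_3 = -2.57 * 1.92^3 ≈ -18.19
i=4: S_4 = -2.57 * 1.92^4 ≈ -34.93
The first 5 terms are: [-2.57, -4.93, -9.47, -18.19, -34.93]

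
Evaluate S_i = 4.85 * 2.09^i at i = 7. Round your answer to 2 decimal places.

S_7 = 4.85 * 2.09^7 ≈ 4.85 * 174.1903 ≈ 844.82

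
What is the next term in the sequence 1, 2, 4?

Ratios: 2 / 1 = 2.0
This is a geometric sequence with common ratio r = 2.
Next term = 4 * 2 = 8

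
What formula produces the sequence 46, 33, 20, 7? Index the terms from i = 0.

Check differences: 33 - 46 = -13
20 - 33 = -13
Common difference d = -13.
First term a = 46.
Formula: S_i = 46 - 13*i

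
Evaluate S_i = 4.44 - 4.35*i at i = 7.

S_7 = 4.44 + -4.35*7 = 4.44 + -30.45 = -26.01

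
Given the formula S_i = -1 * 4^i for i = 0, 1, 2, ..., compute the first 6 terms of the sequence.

This is a geometric sequence.
i=0: S_0 = -1 * 4^0 = -1
i=1: S_1 = -1 * 4^1 = -4
i=2: S_2 = -1 * 4^2 = -16
i=3: S_3 = -1 * 4^3 = -64
i=4: S_4 = -1 * 4^4 = -256
i=5: S_5 = -1 * 4^5 = -1024
The first 6 terms are: [-1, -4, -16, -64, -256, -1024]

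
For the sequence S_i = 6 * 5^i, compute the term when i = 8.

S_8 = 6 * 5^8 = 6 * 390625 = 2343750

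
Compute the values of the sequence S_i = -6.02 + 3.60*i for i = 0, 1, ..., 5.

This is an arithmetic sequence.
i=0: S_0 = -6.02 + 3.6*0 = -6.02
i=1: S_1 = -6.02 + 3.6*1 = -2.42
i=2: S_2 = -6.02 + 3.6*2 = 1.18
i=3: S_3 = -6.02 + 3.6*3 = 4.78
i=4: S_4 = -6.02 + 3.6*4 = 8.38
i=5: S_5 = -6.02 + 3.6*5 = 11.98
The first 6 terms are: [-6.02, -2.42, 1.18, 4.78, 8.38, 11.98]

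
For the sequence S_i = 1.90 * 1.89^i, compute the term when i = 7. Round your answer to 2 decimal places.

S_7 = 1.9 * 1.89^7 ≈ 1.9 * 86.1455 ≈ 163.68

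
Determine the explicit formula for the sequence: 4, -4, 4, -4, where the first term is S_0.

Check ratios: -4 / 4 = -1.0
Common ratio r = -1.
First term a = 4.
Formula: S_i = 4 * (-1)^i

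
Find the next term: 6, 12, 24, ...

Ratios: 12 / 6 = 2.0
This is a geometric sequence with common ratio r = 2.
Next term = 24 * 2 = 48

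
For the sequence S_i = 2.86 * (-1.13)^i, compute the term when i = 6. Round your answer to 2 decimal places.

S_6 = 2.86 * (-1.13)^6 ≈ 2.86 * 2.082 ≈ 5.95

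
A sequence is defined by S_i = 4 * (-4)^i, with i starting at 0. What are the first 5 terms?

This is a geometric sequence.
i=0: S_0 = 4 * (-4)^0 = 4
i=1: S_1 = 4 * (-4)^1 = -16
i=2: S_2 = 4 * (-4)^2 = 64
i=3: S_3 = 4 * (-4)^3 = -256
i=4: S_4 = 4 * (-4)^4 = 1024
The first 5 terms are: [4, -16, 64, -256, 1024]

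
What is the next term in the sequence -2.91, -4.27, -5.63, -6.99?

Differences: -4.27 - -2.91 = -1.36
This is an arithmetic sequence with common difference d = -1.36.
Next term = -6.99 + -1.36 = -8.35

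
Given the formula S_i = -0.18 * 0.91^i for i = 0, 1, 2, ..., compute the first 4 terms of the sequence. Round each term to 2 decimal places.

This is a geometric sequence.
i=0: S_0 = -0.18 * 0.91^0 = -0.18
i=1: S_1 = -0.18 * 0.91^1 ≈ -0.16
i=2: S_2 = -0.18 * 0.91^2 ≈ -0.15
i=3: S_3 = -0.18 * 0.91^3 ≈ -0.14
The first 4 terms are: [-0.18, -0.16, -0.15, -0.14]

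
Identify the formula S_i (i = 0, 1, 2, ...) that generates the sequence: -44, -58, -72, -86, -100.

Check differences: -58 - -44 = -14
-72 - -58 = -14
Common difference d = -14.
First term a = -44.
Formula: S_i = -44 - 14*i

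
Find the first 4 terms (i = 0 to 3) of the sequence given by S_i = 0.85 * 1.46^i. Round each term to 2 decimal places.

This is a geometric sequence.
i=0: S_0 = 0.85 * 1.46^0 = 0.85
i=1: S_1 = 0.85 * 1.46^1 ≈ 1.24
i=2: S_2 = 0.85 * 1.46^2 ≈ 1.81
i=3: S_3 = 0.85 * 1.46^3 ≈ 2.65
The first 4 terms are: [0.85, 1.24, 1.81, 2.65]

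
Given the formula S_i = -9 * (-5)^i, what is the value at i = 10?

S_10 = -9 * (-5)^10 = -9 * 9765625 = -87890625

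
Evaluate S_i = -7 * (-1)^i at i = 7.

S_7 = -7 * (-1)^7 = -7 * -1 = 7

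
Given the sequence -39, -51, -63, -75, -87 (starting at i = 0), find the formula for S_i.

Check differences: -51 - -39 = -12
-63 - -51 = -12
Common difference d = -12.
First term a = -39.
Formula: S_i = -39 - 12*i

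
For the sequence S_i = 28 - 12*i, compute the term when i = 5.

S_5 = 28 + -12*5 = 28 + -60 = -32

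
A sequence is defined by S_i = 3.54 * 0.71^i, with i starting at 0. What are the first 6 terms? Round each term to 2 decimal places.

This is a geometric sequence.
i=0: S_0 = 3.54 * 0.71^0 = 3.54
i=1: S_1 = 3.54 * 0.71^1 ≈ 2.51
i=2: S_2 = 3.54 * 0.71^2 ≈ 1.78
i=3: S_3 = 3.54 * 0.71^3 ≈ 1.27
i=4: S_4 = 3.54 * 0.71^4 ≈ 0.9
i=5: S_5 = 3.54 * 0.71^5 ≈ 0.64
The first 6 terms are: [3.54, 2.51, 1.78, 1.27, 0.9, 0.64]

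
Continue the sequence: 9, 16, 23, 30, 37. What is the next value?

Differences: 16 - 9 = 7
This is an arithmetic sequence with common difference d = 7.
Next term = 37 + 7 = 44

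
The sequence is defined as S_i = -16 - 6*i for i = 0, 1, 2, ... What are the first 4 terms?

This is an arithmetic sequence.
i=0: S_0 = -16 + -6*0 = -16
i=1: S_1 = -16 + -6*1 = -22
i=2: S_2 = -16 + -6*2 = -28
i=3: S_3 = -16 + -6*3 = -34
The first 4 terms are: [-16, -22, -28, -34]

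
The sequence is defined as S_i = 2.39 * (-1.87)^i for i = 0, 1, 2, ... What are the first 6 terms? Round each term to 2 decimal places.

This is a geometric sequence.
i=0: S_0 = 2.39 * (-1.87)^0 = 2.39
i=1: S_1 = 2.39 * (-1.87)^1 ≈ -4.47
i=2: S_2 = 2.39 * (-1.87)^2 ≈ 8.36
i=3: S_3 = 2.39 * (-1.87)^3 ≈ -15.63
i=4: S_4 = 2.39 * (-1.87)^4 ≈ 29.23
i=5: S_5 = 2.39 * (-1.87)^5 ≈ -54.65
The first 6 terms are: [2.39, -4.47, 8.36, -15.63, 29.23, -54.65]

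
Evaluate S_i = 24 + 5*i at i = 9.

S_9 = 24 + 5*9 = 24 + 45 = 69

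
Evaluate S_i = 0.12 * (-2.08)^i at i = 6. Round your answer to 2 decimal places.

S_6 = 0.12 * (-2.08)^6 ≈ 0.12 * 80.9804 ≈ 9.72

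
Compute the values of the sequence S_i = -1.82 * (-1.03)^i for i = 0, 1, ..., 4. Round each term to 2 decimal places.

This is a geometric sequence.
i=0: S_0 = -1.82 * (-1.03)^0 = -1.82
i=1: S_1 = -1.82 * (-1.03)^1 ≈ 1.87
i=2: S_2 = -1.82 * (-1.03)^2 ≈ -1.93
i=3: S_3 = -1.82 * (-1.03)^3 ≈ 1.99
i=4: S_4 = -1.82 * (-1.03)^4 ≈ -2.05
The first 5 terms are: [-1.82, 1.87, -1.93, 1.99, -2.05]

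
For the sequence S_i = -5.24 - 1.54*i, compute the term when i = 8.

S_8 = -5.24 + -1.54*8 = -5.24 + -12.32 = -17.56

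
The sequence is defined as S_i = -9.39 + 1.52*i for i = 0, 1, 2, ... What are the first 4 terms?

This is an arithmetic sequence.
i=0: S_0 = -9.39 + 1.52*0 = -9.39
i=1: S_1 = -9.39 + 1.52*1 = -7.87
i=2: S_2 = -9.39 + 1.52*2 = -6.35
i=3: S_3 = -9.39 + 1.52*3 = -4.83
The first 4 terms are: [-9.39, -7.87, -6.35, -4.83]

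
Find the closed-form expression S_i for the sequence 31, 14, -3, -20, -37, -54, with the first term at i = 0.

Check differences: 14 - 31 = -17
-3 - 14 = -17
Common difference d = -17.
First term a = 31.
Formula: S_i = 31 - 17*i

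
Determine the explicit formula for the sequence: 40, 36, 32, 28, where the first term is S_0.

Check differences: 36 - 40 = -4
32 - 36 = -4
Common difference d = -4.
First term a = 40.
Formula: S_i = 40 - 4*i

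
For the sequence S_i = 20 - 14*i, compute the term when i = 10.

S_10 = 20 + -14*10 = 20 + -140 = -120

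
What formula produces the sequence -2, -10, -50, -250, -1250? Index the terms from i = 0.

Check ratios: -10 / -2 = 5.0
Common ratio r = 5.
First term a = -2.
Formula: S_i = -2 * 5^i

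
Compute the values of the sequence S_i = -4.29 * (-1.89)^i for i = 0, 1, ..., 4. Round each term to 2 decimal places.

This is a geometric sequence.
i=0: S_0 = -4.29 * (-1.89)^0 = -4.29
i=1: S_1 = -4.29 * (-1.89)^1 ≈ 8.11
i=2: S_2 = -4.29 * (-1.89)^2 ≈ -15.32
i=3: S_3 = -4.29 * (-1.89)^3 ≈ 28.96
i=4: S_4 = -4.29 * (-1.89)^4 ≈ -54.74
The first 5 terms are: [-4.29, 8.11, -15.32, 28.96, -54.74]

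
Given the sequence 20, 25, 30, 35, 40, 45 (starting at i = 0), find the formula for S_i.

Check differences: 25 - 20 = 5
30 - 25 = 5
Common difference d = 5.
First term a = 20.
Formula: S_i = 20 + 5*i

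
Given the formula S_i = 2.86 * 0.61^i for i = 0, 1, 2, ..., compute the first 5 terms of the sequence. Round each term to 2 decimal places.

This is a geometric sequence.
i=0: S_0 = 2.86 * 0.61^0 = 2.86
i=1: S_1 = 2.86 * 0.61^1 ≈ 1.74
i=2: S_2 = 2.86 * 0.61^2 ≈ 1.06
i=3: S_3 = 2.86 * 0.61^3 ≈ 0.65
i=4: S_4 = 2.86 * 0.61^4 ≈ 0.4
The first 5 terms are: [2.86, 1.74, 1.06, 0.65, 0.4]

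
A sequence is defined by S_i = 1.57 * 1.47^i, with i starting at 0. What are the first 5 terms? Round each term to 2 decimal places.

This is a geometric sequence.
i=0: S_0 = 1.57 * 1.47^0 = 1.57
i=1: S_1 = 1.57 * 1.47^1 ≈ 2.31
i=2: S_2 = 1.57 * 1.47^2 ≈ 3.39
i=3: S_3 = 1.57 * 1.47^3 ≈ 4.99
i=4: S_4 = 1.57 * 1.47^4 ≈ 7.33
The first 5 terms are: [1.57, 2.31, 3.39, 4.99, 7.33]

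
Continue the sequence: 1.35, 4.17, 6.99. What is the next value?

Differences: 4.17 - 1.35 = 2.82
This is an arithmetic sequence with common difference d = 2.82.
Next term = 6.99 + 2.82 = 9.81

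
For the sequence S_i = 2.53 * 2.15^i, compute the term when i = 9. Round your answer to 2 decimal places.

S_9 = 2.53 * 2.15^9 ≈ 2.53 * 981.6262 ≈ 2483.51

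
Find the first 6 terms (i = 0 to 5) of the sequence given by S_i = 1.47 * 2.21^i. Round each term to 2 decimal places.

This is a geometric sequence.
i=0: S_0 = 1.47 * 2.21^0 = 1.47
i=1: S_1 = 1.47 * 2.21^1 ≈ 3.25
i=2: S_2 = 1.47 * 2.21^2 ≈ 7.18
i=3: S_3 = 1.47 * 2.21^3 ≈ 15.87
i=4: S_4 = 1.47 * 2.21^4 ≈ 35.07
i=5: S_5 = 1.47 * 2.21^5 ≈ 77.5
The first 6 terms are: [1.47, 3.25, 7.18, 15.87, 35.07, 77.5]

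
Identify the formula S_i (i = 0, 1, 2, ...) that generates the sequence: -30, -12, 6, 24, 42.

Check differences: -12 - -30 = 18
6 - -12 = 18
Common difference d = 18.
First term a = -30.
Formula: S_i = -30 + 18*i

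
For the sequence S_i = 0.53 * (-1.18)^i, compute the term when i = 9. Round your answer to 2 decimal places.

S_9 = 0.53 * (-1.18)^9 ≈ 0.53 * -4.4355 ≈ -2.35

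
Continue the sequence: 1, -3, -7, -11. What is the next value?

Differences: -3 - 1 = -4
This is an arithmetic sequence with common difference d = -4.
Next term = -11 + -4 = -15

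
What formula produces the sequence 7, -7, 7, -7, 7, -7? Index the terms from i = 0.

Check ratios: -7 / 7 = -1.0
Common ratio r = -1.
First term a = 7.
Formula: S_i = 7 * (-1)^i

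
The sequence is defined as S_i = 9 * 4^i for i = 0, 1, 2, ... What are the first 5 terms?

This is a geometric sequence.
i=0: S_0 = 9 * 4^0 = 9
i=1: S_1 = 9 * 4^1 = 36
i=2: S_2 = 9 * 4^2 = 144
i=3: S_3 = 9 * 4^3 = 576
i=4: S_4 = 9 * 4^4 = 2304
The first 5 terms are: [9, 36, 144, 576, 2304]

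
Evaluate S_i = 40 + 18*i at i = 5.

S_5 = 40 + 18*5 = 40 + 90 = 130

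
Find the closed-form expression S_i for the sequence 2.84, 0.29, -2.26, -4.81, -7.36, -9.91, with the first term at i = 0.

Check differences: 0.29 - 2.84 = -2.55
-2.26 - 0.29 = -2.55
Common difference d = -2.55.
First term a = 2.84.
Formula: S_i = 2.84 - 2.55*i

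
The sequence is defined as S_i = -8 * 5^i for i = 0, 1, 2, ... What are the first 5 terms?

This is a geometric sequence.
i=0: S_0 = -8 * 5^0 = -8
i=1: S_1 = -8 * 5^1 = -40
i=2: S_2 = -8 * 5^2 = -200
i=3: S_3 = -8 * 5^3 = -1000
i=4: S_4 = -8 * 5^4 = -5000
The first 5 terms are: [-8, -40, -200, -1000, -5000]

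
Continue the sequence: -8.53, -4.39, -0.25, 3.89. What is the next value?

Differences: -4.39 - -8.53 = 4.14
This is an arithmetic sequence with common difference d = 4.14.
Next term = 3.89 + 4.14 = 8.03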